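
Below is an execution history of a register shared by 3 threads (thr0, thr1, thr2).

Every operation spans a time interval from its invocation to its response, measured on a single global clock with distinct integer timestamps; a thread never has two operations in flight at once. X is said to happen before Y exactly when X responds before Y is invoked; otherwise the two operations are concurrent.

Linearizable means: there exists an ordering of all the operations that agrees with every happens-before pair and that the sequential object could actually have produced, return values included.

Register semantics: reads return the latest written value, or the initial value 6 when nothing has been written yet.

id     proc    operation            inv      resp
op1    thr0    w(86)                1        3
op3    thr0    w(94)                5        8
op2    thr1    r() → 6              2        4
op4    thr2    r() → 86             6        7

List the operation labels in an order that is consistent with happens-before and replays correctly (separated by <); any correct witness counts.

op2 < op1 < op4 < op3

after step 1 (op2 r() → 6): value 6
after step 2 (op1 w(86)): value 86
after step 3 (op4 r() → 86): value 86
after step 4 (op3 w(94)): value 94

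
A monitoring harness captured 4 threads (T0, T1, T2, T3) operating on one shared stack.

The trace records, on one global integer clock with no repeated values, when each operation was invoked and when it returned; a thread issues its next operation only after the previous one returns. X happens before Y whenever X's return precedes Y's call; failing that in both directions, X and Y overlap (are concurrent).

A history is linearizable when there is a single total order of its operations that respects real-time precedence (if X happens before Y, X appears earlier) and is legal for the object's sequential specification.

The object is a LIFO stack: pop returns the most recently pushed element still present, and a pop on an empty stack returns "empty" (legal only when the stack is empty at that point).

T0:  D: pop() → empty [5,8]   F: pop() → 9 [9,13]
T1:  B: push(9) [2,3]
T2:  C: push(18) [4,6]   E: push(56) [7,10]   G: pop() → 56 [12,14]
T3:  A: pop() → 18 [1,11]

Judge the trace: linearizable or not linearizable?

events 1..10 are fine; event 11 — the response of A at time 11 — makes the prefix non-linearizable
no legal order exists: 15 real-time-consistent candidates over 5 completed stack operations, all rejected
no completion choice of the 1 pending operation (F) rescues it — every subset was tried
for example A, B, C, D, E (pending dropped) fails at step 1: A pop() → 18 is not legal there
for example A, B, C, E, D (pending dropped) fails at step 1: A pop() → 18 is not legal there

not linearizable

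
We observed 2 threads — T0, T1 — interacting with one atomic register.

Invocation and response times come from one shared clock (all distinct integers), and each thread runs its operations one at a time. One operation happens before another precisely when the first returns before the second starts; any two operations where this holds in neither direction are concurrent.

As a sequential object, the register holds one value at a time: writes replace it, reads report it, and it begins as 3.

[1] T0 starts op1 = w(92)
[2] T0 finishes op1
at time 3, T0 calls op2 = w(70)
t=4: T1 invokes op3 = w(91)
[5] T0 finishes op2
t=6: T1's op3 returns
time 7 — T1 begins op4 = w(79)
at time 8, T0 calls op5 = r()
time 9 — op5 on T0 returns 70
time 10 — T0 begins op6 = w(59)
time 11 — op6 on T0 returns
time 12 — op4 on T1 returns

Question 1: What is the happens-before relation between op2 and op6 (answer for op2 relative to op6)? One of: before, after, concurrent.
Answer: before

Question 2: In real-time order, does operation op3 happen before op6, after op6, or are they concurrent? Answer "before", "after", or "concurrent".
Answer: before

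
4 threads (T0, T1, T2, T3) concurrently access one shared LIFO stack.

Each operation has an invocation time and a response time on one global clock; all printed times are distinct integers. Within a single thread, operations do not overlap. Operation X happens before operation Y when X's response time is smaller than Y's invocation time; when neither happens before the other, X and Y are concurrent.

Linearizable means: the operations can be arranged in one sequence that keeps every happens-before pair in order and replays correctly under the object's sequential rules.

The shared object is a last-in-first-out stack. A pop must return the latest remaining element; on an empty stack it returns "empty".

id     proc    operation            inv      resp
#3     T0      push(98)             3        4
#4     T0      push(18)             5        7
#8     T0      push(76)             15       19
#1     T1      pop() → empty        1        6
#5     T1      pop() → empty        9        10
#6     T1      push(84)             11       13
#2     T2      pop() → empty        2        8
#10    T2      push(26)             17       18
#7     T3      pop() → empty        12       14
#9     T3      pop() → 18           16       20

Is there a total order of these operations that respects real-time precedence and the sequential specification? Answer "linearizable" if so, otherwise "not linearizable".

already the first 10 events (up to #5's response at time 10) admit no linearization; the first 9 still do
5 completed operations, 12 real-time-consistent orders — every LIFO stack replay fails
e.g. #1, #2, #3, #4, #5: illegal at step 5, since #5 pop() → empty cannot apply there
e.g. #1, #3, #2, #4, #5: illegal at step 3, since #2 pop() → empty cannot apply there

not linearizable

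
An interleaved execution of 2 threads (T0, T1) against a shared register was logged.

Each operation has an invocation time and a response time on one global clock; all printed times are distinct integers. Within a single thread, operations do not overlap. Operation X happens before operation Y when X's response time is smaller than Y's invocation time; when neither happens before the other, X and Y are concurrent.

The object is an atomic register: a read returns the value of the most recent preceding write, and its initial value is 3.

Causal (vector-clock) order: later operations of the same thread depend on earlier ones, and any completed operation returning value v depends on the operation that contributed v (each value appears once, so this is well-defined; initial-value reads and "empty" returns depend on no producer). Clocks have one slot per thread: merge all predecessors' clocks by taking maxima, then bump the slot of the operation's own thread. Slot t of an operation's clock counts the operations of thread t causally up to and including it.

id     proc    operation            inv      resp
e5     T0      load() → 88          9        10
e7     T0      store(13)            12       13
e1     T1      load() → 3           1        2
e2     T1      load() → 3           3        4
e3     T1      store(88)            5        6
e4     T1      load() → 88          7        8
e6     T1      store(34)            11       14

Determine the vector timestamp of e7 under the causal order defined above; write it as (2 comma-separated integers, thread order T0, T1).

(2, 3)

root op e1, invoked 1: fresh clock plus T1's own tick → (0, 1)
invoked at 3, e2 merges VC(e1)=(0, 1) and bumps T1's slot → (0, 2)
invoked at 5, e3 merges VC(e2)=(0, 2) and bumps T1's slot → (0, 3)
invoked at 7, e4 merges VC(e3)=(0, 3) and bumps T1's slot → (0, 4)
invoked at 9, e5 merges VC(e3)=(0, 3) and bumps T0's slot → (1, 3)
invoked at 11, e6 merges VC(e4)=(0, 4) and bumps T1's slot → (0, 5)
invoked at 12, e7 merges VC(e5)=(1, 3) and bumps T0's slot → (2, 3)
target: VC(e7) = (2, 3)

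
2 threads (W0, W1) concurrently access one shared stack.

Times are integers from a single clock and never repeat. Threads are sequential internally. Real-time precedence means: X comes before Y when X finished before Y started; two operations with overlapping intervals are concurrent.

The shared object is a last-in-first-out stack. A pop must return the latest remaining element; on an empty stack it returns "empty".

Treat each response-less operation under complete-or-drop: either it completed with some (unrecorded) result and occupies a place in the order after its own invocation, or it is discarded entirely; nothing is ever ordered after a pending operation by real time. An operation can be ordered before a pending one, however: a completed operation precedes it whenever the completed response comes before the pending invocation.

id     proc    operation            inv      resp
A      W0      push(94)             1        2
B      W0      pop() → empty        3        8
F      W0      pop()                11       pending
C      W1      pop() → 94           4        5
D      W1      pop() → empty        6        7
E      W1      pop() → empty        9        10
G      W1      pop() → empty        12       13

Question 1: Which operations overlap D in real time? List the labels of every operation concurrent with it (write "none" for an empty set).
B

D spans [6,7]: anything still running between times 6 and 7 counts as concurrent
A [1,2]: before
B [3,8]: concurrent
C [4,5]: before
E [9,10]: after
F [11,…): after
G [12,13]: after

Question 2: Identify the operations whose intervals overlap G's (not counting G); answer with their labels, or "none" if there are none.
F

G spans [12,13]; an op avoiding the whole window 12..13 is ordered, any other is concurrent
A [1,2]: before
B [3,8]: before
C [4,5]: before
D [6,7]: before
E [9,10]: before
F [11,…): concurrent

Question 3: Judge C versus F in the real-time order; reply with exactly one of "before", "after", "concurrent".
before

C spans [4,5], F spans [11,…)
resp(C)=5 < inv(F)=11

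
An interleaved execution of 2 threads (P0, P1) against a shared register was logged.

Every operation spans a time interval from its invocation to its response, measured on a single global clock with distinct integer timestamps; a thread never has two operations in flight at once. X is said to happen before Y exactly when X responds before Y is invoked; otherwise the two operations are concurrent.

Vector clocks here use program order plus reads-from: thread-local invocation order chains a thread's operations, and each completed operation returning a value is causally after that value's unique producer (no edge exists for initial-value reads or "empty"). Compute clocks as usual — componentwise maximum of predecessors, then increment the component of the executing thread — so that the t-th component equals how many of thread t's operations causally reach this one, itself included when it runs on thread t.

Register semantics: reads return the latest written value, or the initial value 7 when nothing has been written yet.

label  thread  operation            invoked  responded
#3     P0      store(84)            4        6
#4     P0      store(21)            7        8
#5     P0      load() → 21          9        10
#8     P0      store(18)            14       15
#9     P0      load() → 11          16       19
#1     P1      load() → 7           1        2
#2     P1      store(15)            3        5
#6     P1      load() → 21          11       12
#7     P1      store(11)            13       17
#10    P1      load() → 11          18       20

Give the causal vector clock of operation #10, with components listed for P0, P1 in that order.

(2, 5)

#1 (invocation 1): nothing precedes it; P1's component alone gives (0, 1)
#3 (invocation 4): nothing precedes it; P0's component alone gives (1, 0)
VC(#2, invoked at 3): max of VC(#1)=(0, 1), then +1 on thread P1 → (0, 2)
VC(#4, invoked at 7): max of VC(#3)=(1, 0), then +1 on thread P0 → (2, 0)
VC(#5, invoked at 9): max of VC(#4)=(2, 0), then +1 on thread P0 → (3, 0)
VC(#8, invoked at 14): max of VC(#5)=(3, 0), then +1 on thread P0 → (4, 0)
VC(#6, invoked at 11): max of VC(#2)=(0, 2), VC(#4)=(2, 0), then +1 on thread P1 → (2, 3)
VC(#7, invoked at 13): max of VC(#6)=(2, 3), then +1 on thread P1 → (2, 4)
VC(#10, invoked at 18): max of VC(#7)=(2, 4), then +1 on thread P1 → (2, 5)
VC(#9, invoked at 16): max of VC(#7)=(2, 4), VC(#8)=(4, 0), then +1 on thread P0 → (5, 4)
target: VC(#10) = (2, 5)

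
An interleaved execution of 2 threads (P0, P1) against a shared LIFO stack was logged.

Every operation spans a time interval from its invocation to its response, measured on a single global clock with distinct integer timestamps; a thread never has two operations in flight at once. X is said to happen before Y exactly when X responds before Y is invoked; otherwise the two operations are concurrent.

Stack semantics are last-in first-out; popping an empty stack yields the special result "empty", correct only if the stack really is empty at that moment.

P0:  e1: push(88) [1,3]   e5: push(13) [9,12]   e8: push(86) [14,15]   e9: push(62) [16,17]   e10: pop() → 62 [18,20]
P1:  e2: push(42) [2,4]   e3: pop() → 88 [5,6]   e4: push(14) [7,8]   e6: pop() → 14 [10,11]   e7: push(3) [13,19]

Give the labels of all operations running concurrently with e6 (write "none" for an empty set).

e5

concurrent with e6 ([10,11]): every op whose interval crosses 10..11
e1 [1,3]: before
e2 [2,4]: before
e3 [5,6]: before
e4 [7,8]: before
e5 [9,12]: concurrent
e7 [13,19]: after
e8 [14,15]: after
e9 [16,17]: after
e10 [18,20]: after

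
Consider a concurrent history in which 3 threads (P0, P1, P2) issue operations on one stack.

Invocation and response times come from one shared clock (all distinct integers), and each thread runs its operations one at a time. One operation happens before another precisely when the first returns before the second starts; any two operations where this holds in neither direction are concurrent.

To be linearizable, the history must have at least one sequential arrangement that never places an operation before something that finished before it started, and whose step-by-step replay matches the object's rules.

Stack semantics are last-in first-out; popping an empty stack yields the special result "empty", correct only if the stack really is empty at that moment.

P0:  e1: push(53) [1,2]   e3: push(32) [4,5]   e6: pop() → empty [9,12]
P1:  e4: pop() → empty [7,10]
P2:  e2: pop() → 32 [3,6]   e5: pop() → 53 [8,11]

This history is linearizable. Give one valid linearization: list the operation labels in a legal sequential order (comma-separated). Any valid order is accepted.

1. e1 push(53), leaving stack <53>
2. e3 push(32), leaving stack <53,32>
3. e2 pop() → 32, leaving stack <53>
4. e5 pop() → 53, leaving stack <>
5. e4 pop() → empty, leaving stack <>
6. e6 pop() → empty, leaving stack <>

e1, e3, e2, e5, e4, e6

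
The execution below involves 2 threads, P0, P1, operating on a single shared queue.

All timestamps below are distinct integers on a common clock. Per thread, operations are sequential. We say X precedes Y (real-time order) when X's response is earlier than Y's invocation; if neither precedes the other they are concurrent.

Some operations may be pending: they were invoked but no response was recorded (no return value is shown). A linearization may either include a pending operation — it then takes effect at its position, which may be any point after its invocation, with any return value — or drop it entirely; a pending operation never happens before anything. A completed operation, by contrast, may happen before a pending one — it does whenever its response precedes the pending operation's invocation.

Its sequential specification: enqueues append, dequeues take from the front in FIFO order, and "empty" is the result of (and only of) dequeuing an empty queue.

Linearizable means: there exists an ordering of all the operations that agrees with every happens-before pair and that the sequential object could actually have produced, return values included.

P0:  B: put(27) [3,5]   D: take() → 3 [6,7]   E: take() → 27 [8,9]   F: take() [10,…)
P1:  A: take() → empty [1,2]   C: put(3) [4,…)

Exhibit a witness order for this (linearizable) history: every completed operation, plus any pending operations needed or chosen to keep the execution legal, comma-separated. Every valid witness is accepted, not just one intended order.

1. A take() → empty, leaving queue <>
2. C put(3) (pending, included), leaving queue <3>
3. B put(27), leaving queue <3,27>
4. D take() → 3, leaving queue <27>
5. E take() → 27, leaving queue <>

A, C, B, D, E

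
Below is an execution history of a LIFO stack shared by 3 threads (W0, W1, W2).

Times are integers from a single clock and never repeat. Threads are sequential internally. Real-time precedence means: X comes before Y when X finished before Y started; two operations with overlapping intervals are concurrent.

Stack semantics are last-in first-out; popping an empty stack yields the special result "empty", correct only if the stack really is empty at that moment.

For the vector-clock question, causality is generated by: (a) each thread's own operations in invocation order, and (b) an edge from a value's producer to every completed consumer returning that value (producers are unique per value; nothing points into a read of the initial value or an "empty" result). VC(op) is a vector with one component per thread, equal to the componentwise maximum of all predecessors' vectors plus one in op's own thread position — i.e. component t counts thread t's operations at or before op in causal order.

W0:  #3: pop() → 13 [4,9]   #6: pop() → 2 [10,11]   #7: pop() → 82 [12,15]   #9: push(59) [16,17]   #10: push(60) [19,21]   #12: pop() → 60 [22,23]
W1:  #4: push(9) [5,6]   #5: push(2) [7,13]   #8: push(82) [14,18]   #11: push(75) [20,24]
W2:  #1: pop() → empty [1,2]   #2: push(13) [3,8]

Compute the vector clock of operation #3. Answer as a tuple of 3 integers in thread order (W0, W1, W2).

(1, 0, 2)

invoked at 1, #1 has no predecessors; its own W2 bump gives (0, 0, 1)
invoked at 5, #4 has no predecessors; its own W1 bump gives (0, 1, 0)
#2 (invocation 3): componentwise max over VC(#1)=(0, 0, 1), +1 at W2, giving (0, 0, 2)
#5 (invocation 7): componentwise max over VC(#4)=(0, 1, 0), +1 at W1, giving (0, 2, 0)
#8 (invocation 14): componentwise max over VC(#5)=(0, 2, 0), +1 at W1, giving (0, 3, 0)
#3 (invocation 4): componentwise max over VC(#2)=(0, 0, 2), +1 at W0, giving (1, 0, 2)
#11 (invocation 20): componentwise max over VC(#8)=(0, 3, 0), +1 at W1, giving (0, 4, 0)
#6 (invocation 10): componentwise max over VC(#3)=(1, 0, 2), VC(#5)=(0, 2, 0), +1 at W0, giving (2, 2, 2)
#7 (invocation 12): componentwise max over VC(#6)=(2, 2, 2), VC(#8)=(0, 3, 0), +1 at W0, giving (3, 3, 2)
#9 (invocation 16): componentwise max over VC(#7)=(3, 3, 2), +1 at W0, giving (4, 3, 2)
#10 (invocation 19): componentwise max over VC(#9)=(4, 3, 2), +1 at W0, giving (5, 3, 2)
#12 (invocation 22): componentwise max over VC(#10)=(5, 3, 2), +1 at W0, giving (6, 3, 2)
target: VC(#3) = (1, 0, 2)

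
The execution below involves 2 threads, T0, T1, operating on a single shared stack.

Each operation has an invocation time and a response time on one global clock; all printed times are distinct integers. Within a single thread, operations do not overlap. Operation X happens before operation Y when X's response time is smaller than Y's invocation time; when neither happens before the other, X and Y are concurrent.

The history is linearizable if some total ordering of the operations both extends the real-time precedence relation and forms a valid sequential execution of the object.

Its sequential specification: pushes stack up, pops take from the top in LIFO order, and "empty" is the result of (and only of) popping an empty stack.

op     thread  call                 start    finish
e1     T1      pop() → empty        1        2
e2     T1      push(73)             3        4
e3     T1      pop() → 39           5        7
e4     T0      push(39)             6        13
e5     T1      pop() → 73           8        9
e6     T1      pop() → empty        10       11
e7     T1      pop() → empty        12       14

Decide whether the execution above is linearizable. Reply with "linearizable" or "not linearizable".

linearizable

a witness: e1, e2, e4, e3, e5, e6, e7
after step 1 (e1 pop() → empty): stack <>
after step 2 (e2 push(73)): stack <73>
after step 3 (e4 push(39)): stack <73,39>
after step 4 (e3 pop() → 39): stack <73>
after step 5 (e5 pop() → 73): stack <>
after step 6 (e6 pop() → empty): stack <>
after step 7 (e7 pop() → empty): stack <>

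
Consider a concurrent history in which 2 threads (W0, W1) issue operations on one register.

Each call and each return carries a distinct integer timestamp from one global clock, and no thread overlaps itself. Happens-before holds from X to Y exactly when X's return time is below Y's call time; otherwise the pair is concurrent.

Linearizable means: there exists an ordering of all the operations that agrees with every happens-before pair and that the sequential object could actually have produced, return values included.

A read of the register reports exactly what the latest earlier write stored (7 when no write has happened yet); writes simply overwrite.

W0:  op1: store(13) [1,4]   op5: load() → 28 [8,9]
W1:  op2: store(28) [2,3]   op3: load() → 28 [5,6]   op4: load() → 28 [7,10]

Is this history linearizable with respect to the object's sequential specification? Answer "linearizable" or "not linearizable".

linearizable

a witness: op1, op2, op3, op4, op5
step 1: op1 store(13) — value 13
step 2: op2 store(28) — value 28
step 3: op3 load() → 28 — value 28
step 4: op4 load() → 28 — value 28
step 5: op5 load() → 28 — value 28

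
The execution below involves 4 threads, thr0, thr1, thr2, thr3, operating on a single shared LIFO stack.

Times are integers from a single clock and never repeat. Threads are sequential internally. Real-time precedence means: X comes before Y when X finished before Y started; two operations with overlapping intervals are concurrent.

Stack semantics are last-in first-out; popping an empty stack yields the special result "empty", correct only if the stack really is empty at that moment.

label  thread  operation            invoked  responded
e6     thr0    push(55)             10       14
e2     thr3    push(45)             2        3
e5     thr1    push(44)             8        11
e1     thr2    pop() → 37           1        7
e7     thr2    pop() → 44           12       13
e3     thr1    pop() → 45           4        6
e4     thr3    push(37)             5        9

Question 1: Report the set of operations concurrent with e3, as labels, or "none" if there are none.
Answer: e1, e4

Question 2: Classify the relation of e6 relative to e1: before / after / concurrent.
Answer: after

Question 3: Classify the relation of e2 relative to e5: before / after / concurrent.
Answer: before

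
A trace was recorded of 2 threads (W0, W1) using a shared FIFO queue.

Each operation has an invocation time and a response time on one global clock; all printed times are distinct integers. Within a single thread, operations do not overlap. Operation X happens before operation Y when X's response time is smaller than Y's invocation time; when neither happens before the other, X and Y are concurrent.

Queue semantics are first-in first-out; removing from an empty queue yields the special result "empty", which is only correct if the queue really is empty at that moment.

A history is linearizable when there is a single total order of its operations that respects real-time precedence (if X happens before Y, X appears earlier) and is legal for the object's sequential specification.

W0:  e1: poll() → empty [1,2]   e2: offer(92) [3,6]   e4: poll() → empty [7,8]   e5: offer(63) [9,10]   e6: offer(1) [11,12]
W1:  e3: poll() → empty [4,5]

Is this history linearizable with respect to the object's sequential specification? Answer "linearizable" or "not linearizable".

not linearizable

the violation lands at event 8, e4's response at time 8: events 1..7 linearize, events 1..8 do not
the 4 completed operations admit 2 real-time orders; each fails the FIFO queue replay
sample order e1, e2, e3, e4 stalls at step 3 — e3 poll() → empty has no legal effect
sample order e1, e3, e2, e4 stalls at step 4 — e4 poll() → empty has no legal effect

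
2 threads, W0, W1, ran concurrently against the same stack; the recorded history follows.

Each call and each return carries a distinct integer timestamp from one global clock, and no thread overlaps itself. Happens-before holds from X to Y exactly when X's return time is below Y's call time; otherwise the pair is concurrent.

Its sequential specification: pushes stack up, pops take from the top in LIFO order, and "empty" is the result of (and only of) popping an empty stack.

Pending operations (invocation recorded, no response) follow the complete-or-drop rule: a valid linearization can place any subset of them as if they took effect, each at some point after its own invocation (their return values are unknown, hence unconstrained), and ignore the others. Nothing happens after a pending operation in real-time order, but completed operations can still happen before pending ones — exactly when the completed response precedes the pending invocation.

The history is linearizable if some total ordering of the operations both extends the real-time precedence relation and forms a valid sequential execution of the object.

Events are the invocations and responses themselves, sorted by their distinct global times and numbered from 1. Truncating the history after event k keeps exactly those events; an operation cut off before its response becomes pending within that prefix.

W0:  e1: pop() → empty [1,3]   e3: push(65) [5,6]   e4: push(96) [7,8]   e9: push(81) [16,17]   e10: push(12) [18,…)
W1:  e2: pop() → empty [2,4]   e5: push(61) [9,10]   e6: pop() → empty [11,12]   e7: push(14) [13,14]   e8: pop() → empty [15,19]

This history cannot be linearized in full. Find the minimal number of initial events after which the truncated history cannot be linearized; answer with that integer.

12

a valid linearization of events 1..11 exists, for instance e1, e2, e3, e4, e5:
1. e1 pop() → empty, leaving stack <>
2. e2 pop() → empty, leaving stack <>
3. e3 push(65), leaving stack <65>
4. e4 push(96), leaving stack <65,96>
5. e5 push(61), leaving stack <65,96,61>
include event 12 — e6 responding at 12 — and every candidate order breaks
one such order, e1, e2, e3, e4, e5, e6, breaks at step 6 where e6 pop() → empty is illegal
one such order, e2, e1, e3, e4, e5, e6, breaks at step 6 where e6 pop() → empty is illegal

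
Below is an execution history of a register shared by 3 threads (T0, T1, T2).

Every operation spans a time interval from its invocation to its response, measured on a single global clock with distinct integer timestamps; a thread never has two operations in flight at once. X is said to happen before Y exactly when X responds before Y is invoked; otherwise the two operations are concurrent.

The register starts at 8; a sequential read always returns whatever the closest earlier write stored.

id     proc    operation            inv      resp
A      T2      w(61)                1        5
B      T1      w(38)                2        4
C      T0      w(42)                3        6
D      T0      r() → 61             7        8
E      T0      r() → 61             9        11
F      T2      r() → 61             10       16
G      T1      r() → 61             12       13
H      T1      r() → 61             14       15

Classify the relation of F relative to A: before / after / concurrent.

after

F spans [10,16], A spans [1,5]
resp(A)=5 < inv(F)=10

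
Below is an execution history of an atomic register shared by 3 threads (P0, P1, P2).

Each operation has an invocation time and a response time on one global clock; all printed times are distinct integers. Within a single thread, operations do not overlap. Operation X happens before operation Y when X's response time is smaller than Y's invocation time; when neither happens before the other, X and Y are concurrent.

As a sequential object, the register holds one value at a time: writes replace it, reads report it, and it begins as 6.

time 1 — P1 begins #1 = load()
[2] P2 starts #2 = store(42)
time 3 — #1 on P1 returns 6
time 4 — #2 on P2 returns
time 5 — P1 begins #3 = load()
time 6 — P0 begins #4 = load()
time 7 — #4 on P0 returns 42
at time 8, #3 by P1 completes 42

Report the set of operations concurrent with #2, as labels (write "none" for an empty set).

#1

concurrent with #2 ([2,4]): every op whose interval crosses 2..4
#1 [1,3]: concurrent
#3 [5,8]: after
#4 [6,7]: after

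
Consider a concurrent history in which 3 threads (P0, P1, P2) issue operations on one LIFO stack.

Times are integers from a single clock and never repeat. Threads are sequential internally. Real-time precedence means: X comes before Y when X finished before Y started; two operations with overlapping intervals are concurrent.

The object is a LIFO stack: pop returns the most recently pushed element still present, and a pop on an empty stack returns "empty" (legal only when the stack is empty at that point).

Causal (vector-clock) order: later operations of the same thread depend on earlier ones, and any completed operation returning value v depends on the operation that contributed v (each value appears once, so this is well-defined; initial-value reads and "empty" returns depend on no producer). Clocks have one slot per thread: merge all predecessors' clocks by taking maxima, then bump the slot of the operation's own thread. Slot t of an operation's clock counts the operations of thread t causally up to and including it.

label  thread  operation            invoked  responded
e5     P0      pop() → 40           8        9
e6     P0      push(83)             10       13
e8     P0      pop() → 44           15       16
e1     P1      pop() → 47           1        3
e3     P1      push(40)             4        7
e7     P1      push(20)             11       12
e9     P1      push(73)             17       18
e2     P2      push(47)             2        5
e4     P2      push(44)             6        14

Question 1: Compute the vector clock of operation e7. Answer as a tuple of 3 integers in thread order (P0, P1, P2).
(0, 3, 1)

no predecessors for e2 (invoked 2): P2 increments from zero → (0, 0, 1)
from VC(e2)=(0, 0, 1), e4 (invoked 6) maxes components and bumps P2 → (0, 0, 2)
from VC(e2)=(0, 0, 1), e1 (invoked 1) maxes components and bumps P1 → (0, 1, 1)
from VC(e1)=(0, 1, 1), e3 (invoked 4) maxes components and bumps P1 → (0, 2, 1)
from VC(e3)=(0, 2, 1), e7 (invoked 11) maxes components and bumps P1 → (0, 3, 1)
from VC(e3)=(0, 2, 1), e5 (invoked 8) maxes components and bumps P0 → (1, 2, 1)
from VC(e7)=(0, 3, 1), e9 (invoked 17) maxes components and bumps P1 → (0, 4, 1)
from VC(e5)=(1, 2, 1), e6 (invoked 10) maxes components and bumps P0 → (2, 2, 1)
from VC(e4)=(0, 0, 2), VC(e6)=(2, 2, 1), e8 (invoked 15) maxes components and bumps P0 → (3, 2, 2)
target: VC(e7) = (0, 3, 1)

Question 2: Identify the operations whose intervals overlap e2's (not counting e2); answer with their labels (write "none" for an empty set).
e1, e3

e2 spans [2,5]; an op avoiding the whole window 2..5 is ordered, any other is concurrent
e1 [1,3]: concurrent
e3 [4,7]: concurrent
e4 [6,14]: after
e5 [8,9]: after
e6 [10,13]: after
e7 [11,12]: after
e8 [15,16]: after
e9 [17,18]: after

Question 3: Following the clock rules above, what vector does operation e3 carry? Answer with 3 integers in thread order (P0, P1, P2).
(0, 2, 1)

VC(e2, invoked at 2): no causal predecessors; +1 on P2 → (0, 0, 1)
VC(e4, invoked at 6): max of VC(e2)=(0, 0, 1), then +1 on thread P2 → (0, 0, 2)
VC(e1, invoked at 1): max of VC(e2)=(0, 0, 1), then +1 on thread P1 → (0, 1, 1)
VC(e3, invoked at 4): max of VC(e1)=(0, 1, 1), then +1 on thread P1 → (0, 2, 1)
VC(e7, invoked at 11): max of VC(e3)=(0, 2, 1), then +1 on thread P1 → (0, 3, 1)
VC(e5, invoked at 8): max of VC(e3)=(0, 2, 1), then +1 on thread P0 → (1, 2, 1)
VC(e9, invoked at 17): max of VC(e7)=(0, 3, 1), then +1 on thread P1 → (0, 4, 1)
VC(e6, invoked at 10): max of VC(e5)=(1, 2, 1), then +1 on thread P0 → (2, 2, 1)
VC(e8, invoked at 15): max of VC(e4)=(0, 0, 2), VC(e6)=(2, 2, 1), then +1 on thread P0 → (3, 2, 2)
target: VC(e3) = (0, 2, 1)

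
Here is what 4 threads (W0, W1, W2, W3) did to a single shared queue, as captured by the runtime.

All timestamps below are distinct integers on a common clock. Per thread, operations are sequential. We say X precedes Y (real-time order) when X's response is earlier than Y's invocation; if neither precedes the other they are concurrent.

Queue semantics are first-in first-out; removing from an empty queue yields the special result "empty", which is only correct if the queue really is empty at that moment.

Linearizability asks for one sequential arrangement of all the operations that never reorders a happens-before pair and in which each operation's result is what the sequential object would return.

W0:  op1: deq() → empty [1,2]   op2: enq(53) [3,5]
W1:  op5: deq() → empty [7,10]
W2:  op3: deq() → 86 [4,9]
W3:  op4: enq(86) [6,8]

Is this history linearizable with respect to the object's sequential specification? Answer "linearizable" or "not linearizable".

not linearizable

the violation lands at event 10, op5's response at time 10: events 1..9 linearize, events 1..10 do not
the 5 completed operations admit 8 real-time orders; each fails the queue replay
e.g. op1, op2, op3, op4, op5: illegal at step 3, since op3 deq() → 86 cannot apply there
e.g. op1, op2, op3, op5, op4: illegal at step 3, since op3 deq() → 86 cannot apply there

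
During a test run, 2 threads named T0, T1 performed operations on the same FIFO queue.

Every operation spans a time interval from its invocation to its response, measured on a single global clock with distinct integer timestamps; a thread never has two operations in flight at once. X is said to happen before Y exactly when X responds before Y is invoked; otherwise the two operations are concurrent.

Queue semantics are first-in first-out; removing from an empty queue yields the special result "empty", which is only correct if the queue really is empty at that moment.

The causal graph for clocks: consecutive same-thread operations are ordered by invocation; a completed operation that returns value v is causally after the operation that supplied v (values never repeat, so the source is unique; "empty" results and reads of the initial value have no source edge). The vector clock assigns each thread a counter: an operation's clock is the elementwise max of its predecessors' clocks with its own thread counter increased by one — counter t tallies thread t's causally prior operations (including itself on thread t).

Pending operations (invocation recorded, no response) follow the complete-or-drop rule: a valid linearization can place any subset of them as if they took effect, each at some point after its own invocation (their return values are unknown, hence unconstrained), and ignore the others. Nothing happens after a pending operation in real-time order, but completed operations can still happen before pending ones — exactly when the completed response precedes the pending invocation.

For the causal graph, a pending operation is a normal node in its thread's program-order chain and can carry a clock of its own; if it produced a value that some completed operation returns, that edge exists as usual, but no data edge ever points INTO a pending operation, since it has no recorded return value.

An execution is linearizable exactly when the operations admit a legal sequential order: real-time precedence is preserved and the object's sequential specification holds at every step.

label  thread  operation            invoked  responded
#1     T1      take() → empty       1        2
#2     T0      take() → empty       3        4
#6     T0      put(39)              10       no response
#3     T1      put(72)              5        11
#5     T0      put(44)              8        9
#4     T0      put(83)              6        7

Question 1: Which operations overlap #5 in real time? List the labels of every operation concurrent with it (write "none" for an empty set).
Answer: #3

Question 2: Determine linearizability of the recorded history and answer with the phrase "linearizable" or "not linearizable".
witness order: #1, #2, #3, #4, #5
after step 1 (#1 take() → empty): queue <>
after step 2 (#2 take() → empty): queue <>
after step 3 (#3 put(72)): queue <72>
after step 4 (#4 put(83)): queue <72,83>
after step 5 (#5 put(44)): queue <72,83,44>

linearizable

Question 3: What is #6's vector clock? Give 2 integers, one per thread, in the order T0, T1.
Answer: (4, 0)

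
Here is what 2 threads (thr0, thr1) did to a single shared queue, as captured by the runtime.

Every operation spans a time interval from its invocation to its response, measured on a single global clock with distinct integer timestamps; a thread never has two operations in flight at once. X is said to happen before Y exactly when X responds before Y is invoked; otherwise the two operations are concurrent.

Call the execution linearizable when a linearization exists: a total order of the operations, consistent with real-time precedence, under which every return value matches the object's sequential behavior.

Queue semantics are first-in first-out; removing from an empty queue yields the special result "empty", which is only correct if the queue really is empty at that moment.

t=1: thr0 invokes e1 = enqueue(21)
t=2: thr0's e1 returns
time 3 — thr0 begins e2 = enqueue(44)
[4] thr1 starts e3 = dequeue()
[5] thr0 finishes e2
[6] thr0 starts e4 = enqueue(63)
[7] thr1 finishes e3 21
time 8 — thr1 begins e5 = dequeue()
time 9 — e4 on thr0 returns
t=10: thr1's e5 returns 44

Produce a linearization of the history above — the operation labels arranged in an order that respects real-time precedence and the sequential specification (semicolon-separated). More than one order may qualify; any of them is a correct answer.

e1; e2; e3; e4; e5

1. e1 enqueue(21), leaving queue <21>
2. e2 enqueue(44), leaving queue <21,44>
3. e3 dequeue() → 21, leaving queue <44>
4. e4 enqueue(63), leaving queue <44,63>
5. e5 dequeue() → 44, leaving queue <63>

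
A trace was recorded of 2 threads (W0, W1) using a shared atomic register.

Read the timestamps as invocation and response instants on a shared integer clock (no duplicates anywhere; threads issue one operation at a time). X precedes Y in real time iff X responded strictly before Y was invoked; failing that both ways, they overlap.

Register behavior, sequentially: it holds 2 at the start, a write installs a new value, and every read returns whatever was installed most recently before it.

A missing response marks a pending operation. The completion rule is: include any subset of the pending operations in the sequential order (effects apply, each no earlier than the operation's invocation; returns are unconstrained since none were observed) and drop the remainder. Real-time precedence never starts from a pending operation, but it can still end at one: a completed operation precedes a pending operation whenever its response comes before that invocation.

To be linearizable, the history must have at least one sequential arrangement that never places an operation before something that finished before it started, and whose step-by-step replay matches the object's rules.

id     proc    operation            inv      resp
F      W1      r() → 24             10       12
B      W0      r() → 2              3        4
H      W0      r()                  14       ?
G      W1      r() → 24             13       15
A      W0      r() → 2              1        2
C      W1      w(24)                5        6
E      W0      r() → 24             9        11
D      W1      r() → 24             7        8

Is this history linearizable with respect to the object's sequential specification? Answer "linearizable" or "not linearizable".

linearizable

witness order: A, B, C, D, E, F, G
step 1: A r() → 2 — value 2
step 2: B r() → 2 — value 2
step 3: C w(24) — value 24
step 4: D r() → 24 — value 24
step 5: E r() → 24 — value 24
step 6: F r() → 24 — value 24
step 7: G r() → 24 — value 24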